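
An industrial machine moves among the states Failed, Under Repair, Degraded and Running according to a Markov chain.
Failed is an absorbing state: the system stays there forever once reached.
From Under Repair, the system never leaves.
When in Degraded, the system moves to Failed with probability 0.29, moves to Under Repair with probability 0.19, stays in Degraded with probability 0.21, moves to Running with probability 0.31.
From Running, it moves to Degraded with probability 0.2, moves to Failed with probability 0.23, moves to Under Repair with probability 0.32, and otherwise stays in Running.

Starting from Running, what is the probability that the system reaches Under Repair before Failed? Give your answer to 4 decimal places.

Let h(s) be the probability of absorption at Under Repair starting from transient state s. Then h(Under Repair) = 1 and h(Failed) = 0. By first-step analysis:
h(Degraded) = 0.29·0 + 0.19·1 + 0.21·h(Degraded) + 0.31·h(Running)
h(Running) = 0.23·0 + 0.32·1 + 0.2·h(Degraded) + 0.25·h(Running)
Solving: h(Degraded) = 0.4556, h(Running) = 0.5482.
Starting from Running, the probability is 0.5482.

0.5482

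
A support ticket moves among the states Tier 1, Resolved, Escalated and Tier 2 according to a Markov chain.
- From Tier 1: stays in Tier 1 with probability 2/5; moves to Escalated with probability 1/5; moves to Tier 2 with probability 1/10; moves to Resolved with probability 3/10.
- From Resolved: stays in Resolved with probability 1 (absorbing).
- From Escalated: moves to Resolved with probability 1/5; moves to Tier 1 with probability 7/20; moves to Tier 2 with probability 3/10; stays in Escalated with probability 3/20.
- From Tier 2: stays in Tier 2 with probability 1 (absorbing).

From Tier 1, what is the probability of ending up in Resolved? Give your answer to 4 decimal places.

Let h(s) be the probability of absorption at Resolved starting from transient state s. Then h(Resolved) = 1 and h(Tier 2) = 0. By first-step analysis:
h(Tier 1) = 0.4·h(Tier 1) + 0.3·1 + 0.2·h(Escalated) + 0.1·0
h(Escalated) = 0.35·h(Tier 1) + 0.2·1 + 0.15·h(Escalated) + 0.3·0
Solving: h(Tier 1) = 0.6705, h(Escalated) = 0.5114.
Starting from Tier 1, the probability is 0.6705.

0.6705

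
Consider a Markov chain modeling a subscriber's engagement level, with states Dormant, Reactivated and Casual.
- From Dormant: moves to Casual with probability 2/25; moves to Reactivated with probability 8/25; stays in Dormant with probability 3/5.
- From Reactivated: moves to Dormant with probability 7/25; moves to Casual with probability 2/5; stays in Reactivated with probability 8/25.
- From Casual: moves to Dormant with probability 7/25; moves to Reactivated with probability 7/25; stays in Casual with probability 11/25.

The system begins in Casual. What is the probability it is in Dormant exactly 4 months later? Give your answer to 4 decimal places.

Propagate the distribution vector 4 months from Casual.
After 0 months: (0.0000, 0.0000, 1.0000)
After 1 month: (0.2800, 0.2800, 0.4400)
After 2 months: (0.3696, 0.3024, 0.3280)
After 3 months: (0.3983, 0.3069, 0.2948)
After 4 months: (0.4074, 0.3082, 0.2843)
P(in Dormant after 4 months) = 0.4074

0.4074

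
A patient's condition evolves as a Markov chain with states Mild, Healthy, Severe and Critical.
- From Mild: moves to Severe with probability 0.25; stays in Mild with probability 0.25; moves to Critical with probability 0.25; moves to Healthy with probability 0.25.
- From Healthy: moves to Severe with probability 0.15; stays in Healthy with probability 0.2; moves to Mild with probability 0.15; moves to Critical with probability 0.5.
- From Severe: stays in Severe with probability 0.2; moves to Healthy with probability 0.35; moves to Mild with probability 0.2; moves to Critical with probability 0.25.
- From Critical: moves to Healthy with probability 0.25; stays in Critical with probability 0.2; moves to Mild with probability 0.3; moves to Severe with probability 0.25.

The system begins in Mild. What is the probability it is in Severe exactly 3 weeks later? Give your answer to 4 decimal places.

Propagate the distribution vector 3 weeks from Mild.
After 0 weeks: (1.0000, 0.0000, 0.0000, 0.0000)
After 1 week: (0.2500, 0.2500, 0.2500, 0.2500)
After 2 weeks: (0.2250, 0.2625, 0.2125, 0.3000)
After 3 weeks: (0.2281, 0.2581, 0.2131, 0.3006)
P(in Severe after 3 weeks) = 0.2131

0.2131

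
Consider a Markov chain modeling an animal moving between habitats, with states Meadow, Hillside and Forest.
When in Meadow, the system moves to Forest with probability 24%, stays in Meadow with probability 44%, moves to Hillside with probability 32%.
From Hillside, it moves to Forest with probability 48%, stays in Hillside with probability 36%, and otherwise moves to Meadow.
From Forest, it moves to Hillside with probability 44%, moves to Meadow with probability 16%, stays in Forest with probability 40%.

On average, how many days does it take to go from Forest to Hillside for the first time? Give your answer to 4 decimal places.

2.4194

Let t(s) be the expected number of days to first reach Hillside from state s, with t(Hillside) = 0. Conditioning on the first day:
t(Meadow) = 1 + 0.44·t(Meadow) + 0.24·t(Forest)
t(Forest) = 1 + 0.16·t(Meadow) + 0.4·t(Forest)
Solving: t(Meadow) = 2.8226, t(Forest) = 2.4194.
Expected days from Forest to Hillside: 2.4194.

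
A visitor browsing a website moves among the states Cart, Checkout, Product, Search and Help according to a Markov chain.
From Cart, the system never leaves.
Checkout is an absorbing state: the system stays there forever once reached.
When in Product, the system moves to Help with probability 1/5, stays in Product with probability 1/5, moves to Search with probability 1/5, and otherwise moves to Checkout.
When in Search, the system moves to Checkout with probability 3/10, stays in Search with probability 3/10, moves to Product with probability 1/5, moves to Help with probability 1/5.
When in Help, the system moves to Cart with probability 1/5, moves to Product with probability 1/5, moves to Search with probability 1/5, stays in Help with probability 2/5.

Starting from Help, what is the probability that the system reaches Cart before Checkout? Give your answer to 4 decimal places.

0.4407

Let h(s) be the probability of absorption at Cart starting from transient state s. Then h(Cart) = 1 and h(Checkout) = 0. By first-step analysis:
h(Product) = 0.4·0 + 0.2·h(Product) + 0.2·h(Search) + 0.2·h(Help)
h(Search) = 0.3·0 + 0.2·h(Product) + 0.3·h(Search) + 0.2·h(Help)
h(Help) = 0.2·1 + 0.2·h(Product) + 0.2·h(Search) + 0.4·h(Help)
Solving: h(Product) = 0.1525, h(Search) = 0.1695, h(Help) = 0.4407.
Starting from Help, the probability is 0.4407.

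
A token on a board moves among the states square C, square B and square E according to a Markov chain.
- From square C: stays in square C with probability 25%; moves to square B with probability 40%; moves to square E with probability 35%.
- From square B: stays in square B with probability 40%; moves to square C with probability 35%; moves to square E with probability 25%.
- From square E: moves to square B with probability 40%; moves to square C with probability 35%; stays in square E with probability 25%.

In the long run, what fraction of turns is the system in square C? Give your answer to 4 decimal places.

Let the stationary distribution be π with π = πP and π_1 + π_2 + π_3 = 1.
π_1 = 0.25·π_1 + 0.35·π_2 + 0.35·π_3
π_2 = 0.4·π_1 + 0.4·π_2 + 0.4·π_3
Solving with the normalization constraint gives π = (0.3182, 0.4000, 0.2818).
So the stationary probability of square C is 0.3182.

0.3182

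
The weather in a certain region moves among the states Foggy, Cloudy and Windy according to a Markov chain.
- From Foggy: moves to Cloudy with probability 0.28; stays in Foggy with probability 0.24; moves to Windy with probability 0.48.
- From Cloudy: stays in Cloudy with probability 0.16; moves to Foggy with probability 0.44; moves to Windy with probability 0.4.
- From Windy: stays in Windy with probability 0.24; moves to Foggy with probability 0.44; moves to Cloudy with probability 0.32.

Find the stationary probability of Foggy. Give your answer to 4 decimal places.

Let the stationary distribution be π with π = πP and π_1 + π_2 + π_3 = 1.
π_1 = 0.24·π_1 + 0.44·π_2 + 0.44·π_3
π_2 = 0.28·π_1 + 0.16·π_2 + 0.32·π_3
Solving with the normalization constraint gives π = (0.3667, 0.2632, 0.3701).
So the stationary probability of Foggy is 0.3667.

0.3667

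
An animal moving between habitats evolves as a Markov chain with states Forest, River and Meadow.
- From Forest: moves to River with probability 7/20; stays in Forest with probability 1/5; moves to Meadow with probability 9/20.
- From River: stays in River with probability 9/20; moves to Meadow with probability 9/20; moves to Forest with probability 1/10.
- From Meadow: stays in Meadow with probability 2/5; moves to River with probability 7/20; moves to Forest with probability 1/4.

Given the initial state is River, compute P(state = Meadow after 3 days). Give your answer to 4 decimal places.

Propagate the distribution vector 3 days from River.
After 0 days: (0.0000, 1.0000, 0.0000)
After 1 day: (0.1000, 0.4500, 0.4500)
After 2 days: (0.1775, 0.3950, 0.4275)
After 3 days: (0.1819, 0.3895, 0.4286)
P(in Meadow after 3 days) = 0.4286

0.4286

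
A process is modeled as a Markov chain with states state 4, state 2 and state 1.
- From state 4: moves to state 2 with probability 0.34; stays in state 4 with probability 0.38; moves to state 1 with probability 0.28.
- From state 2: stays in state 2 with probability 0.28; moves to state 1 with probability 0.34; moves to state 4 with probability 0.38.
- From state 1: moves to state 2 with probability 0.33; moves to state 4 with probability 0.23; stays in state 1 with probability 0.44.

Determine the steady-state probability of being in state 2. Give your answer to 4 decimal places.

Let the stationary distribution be π with π = πP and π_1 + π_2 + π_3 = 1.
π_1 = 0.38·π_1 + 0.38·π_2 + 0.23·π_3
π_2 = 0.34·π_1 + 0.28·π_2 + 0.33·π_3
Solving with the normalization constraint gives π = (0.3266, 0.3174, 0.3560).
So the stationary probability of state 2 is 0.3174.

0.3174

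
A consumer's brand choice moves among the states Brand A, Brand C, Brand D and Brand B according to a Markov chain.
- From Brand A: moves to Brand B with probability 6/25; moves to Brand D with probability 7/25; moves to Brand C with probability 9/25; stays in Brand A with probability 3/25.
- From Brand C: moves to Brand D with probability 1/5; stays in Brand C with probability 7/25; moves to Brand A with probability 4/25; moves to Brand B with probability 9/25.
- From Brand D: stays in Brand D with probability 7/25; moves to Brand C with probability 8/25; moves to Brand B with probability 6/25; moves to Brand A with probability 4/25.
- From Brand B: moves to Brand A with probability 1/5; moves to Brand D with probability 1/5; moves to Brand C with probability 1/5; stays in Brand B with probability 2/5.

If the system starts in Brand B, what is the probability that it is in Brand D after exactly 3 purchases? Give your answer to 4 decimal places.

0.2320

Propagate the distribution vector 3 purchases from Brand B.
After 0 purchases: (0.0000, 0.0000, 0.0000, 1.0000)
After 1 purchase: (0.2000, 0.2000, 0.2000, 0.4000)
After 2 purchases: (0.1680, 0.2720, 0.2320, 0.3280)
After 3 purchases: (0.1664, 0.2765, 0.2320, 0.3251)
P(in Brand D after 3 purchases) = 0.2320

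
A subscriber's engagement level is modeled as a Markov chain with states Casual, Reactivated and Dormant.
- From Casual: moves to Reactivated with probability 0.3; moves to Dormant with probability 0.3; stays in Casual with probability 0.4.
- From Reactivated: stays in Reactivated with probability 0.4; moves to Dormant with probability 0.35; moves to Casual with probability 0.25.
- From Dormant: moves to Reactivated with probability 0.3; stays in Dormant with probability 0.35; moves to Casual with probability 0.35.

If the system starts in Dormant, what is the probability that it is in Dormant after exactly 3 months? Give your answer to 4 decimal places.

0.3331

Propagate the distribution vector 3 months from Dormant.
After 0 months: (0.0000, 0.0000, 1.0000)
After 1 month: (0.3500, 0.3000, 0.3500)
After 2 months: (0.3375, 0.3300, 0.3325)
After 3 months: (0.3339, 0.3330, 0.3331)
P(in Dormant after 3 months) = 0.3331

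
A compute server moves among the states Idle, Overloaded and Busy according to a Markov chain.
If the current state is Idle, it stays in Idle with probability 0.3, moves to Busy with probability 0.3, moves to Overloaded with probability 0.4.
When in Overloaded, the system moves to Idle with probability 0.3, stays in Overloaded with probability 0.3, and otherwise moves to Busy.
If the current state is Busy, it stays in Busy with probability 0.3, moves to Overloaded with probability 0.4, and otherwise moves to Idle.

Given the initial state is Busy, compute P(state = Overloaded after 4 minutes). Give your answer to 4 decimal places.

0.3636

Propagate the distribution vector 4 minutes from Busy.
After 0 minutes: (0.0000, 0.0000, 1.0000)
After 1 minute: (0.3000, 0.4000, 0.3000)
After 2 minutes: (0.3000, 0.3600, 0.3400)
After 3 minutes: (0.3000, 0.3640, 0.3360)
After 4 minutes: (0.3000, 0.3636, 0.3364)
P(in Overloaded after 4 minutes) = 0.3636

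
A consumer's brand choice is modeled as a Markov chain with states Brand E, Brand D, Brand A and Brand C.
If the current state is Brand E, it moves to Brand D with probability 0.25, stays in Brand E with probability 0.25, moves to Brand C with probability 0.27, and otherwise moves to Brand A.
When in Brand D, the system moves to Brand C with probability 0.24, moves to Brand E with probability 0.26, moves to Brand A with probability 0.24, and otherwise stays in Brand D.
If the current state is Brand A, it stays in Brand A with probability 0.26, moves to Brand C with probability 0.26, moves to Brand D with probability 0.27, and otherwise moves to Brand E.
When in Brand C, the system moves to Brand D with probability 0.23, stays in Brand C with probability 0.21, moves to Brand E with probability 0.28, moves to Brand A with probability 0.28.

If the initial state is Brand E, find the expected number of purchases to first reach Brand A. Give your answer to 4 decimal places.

Let t(s) be the expected number of purchases to first reach Brand A from state s, with t(Brand A) = 0. Conditioning on the first purchase:
t(Brand E) = 1 + 0.25·t(Brand E) + 0.25·t(Brand D) + 0.27·t(Brand C)
t(Brand D) = 1 + 0.26·t(Brand E) + 0.26·t(Brand D) + 0.24·t(Brand C)
t(Brand C) = 1 + 0.28·t(Brand E) + 0.23·t(Brand D) + 0.21·t(Brand C)
Solving: t(Brand E) = 4.0840, t(Brand D) = 4.0485, t(Brand C) = 3.8920.
Expected purchases from Brand E to Brand A: 4.0840.

4.0840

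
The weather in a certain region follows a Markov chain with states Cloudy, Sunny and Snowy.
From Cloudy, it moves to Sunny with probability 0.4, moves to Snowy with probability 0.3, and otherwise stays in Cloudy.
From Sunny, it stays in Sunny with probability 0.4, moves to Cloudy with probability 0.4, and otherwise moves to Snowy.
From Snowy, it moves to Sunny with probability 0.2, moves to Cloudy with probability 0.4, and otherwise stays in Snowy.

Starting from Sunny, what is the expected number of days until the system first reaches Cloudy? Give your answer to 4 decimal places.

2.5000

Let t(s) be the expected number of days to first reach Cloudy from state s, with t(Cloudy) = 0. Conditioning on the first day:
t(Sunny) = 1 + 0.4·t(Sunny) + 0.2·t(Snowy)
t(Snowy) = 1 + 0.2·t(Sunny) + 0.4·t(Snowy)
Solving: t(Sunny) = 2.5000, t(Snowy) = 2.5000.
Expected days from Sunny to Cloudy: 2.5000.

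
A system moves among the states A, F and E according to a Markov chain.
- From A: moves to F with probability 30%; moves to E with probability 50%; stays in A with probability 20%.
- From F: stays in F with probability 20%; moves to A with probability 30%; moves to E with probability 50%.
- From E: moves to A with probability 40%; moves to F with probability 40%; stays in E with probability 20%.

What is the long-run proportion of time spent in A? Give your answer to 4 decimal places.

0.3077

Let the stationary distribution be π with π = πP and π_1 + π_2 + π_3 = 1.
π_1 = 0.2·π_1 + 0.3·π_2 + 0.4·π_3
π_2 = 0.3·π_1 + 0.2·π_2 + 0.4·π_3
Solving with the normalization constraint gives π = (0.3077, 0.3077, 0.3846).
So the stationary probability of A is 0.3077.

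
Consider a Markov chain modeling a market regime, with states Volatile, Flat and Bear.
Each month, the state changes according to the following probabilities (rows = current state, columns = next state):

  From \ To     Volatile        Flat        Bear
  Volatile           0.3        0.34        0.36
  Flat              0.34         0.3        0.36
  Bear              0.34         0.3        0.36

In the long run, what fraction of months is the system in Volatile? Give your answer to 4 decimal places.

Let the stationary distribution be π with π = πP and π_1 + π_2 + π_3 = 1.
π_1 = 0.3·π_1 + 0.34·π_2 + 0.34·π_3
π_2 = 0.34·π_1 + 0.3·π_2 + 0.3·π_3
Solving with the normalization constraint gives π = (0.3269, 0.3131, 0.3600).
So the stationary probability of Volatile is 0.3269.

0.3269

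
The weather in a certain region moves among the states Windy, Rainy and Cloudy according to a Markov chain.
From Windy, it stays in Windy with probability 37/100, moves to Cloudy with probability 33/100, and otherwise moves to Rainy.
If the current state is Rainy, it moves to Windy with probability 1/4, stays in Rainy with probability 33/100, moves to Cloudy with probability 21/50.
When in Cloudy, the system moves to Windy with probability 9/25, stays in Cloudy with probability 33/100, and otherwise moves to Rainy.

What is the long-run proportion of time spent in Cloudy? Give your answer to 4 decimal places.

0.3582

Let the stationary distribution be π with π = πP and π_1 + π_2 + π_3 = 1.
π_1 = 0.37·π_1 + 0.25·π_2 + 0.36·π_3
π_2 = 0.3·π_1 + 0.33·π_2 + 0.31·π_3
Solving with the normalization constraint gives π = (0.3289, 0.3130, 0.3582).
So the stationary probability of Cloudy is 0.3582.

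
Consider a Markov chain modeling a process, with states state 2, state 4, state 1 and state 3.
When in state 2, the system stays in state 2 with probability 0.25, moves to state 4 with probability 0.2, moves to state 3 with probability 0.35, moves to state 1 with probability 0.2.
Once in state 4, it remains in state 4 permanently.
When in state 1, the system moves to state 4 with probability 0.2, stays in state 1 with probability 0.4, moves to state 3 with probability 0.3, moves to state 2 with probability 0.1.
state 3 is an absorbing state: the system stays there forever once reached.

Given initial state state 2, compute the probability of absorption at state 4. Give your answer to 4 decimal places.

Let h(s) be the probability of absorption at state 4 starting from transient state s. Then h(state 4) = 1 and h(state 3) = 0. By first-step analysis:
h(state 2) = 0.25·h(state 2) + 0.2·1 + 0.2·h(state 1) + 0.35·0
h(state 1) = 0.1·h(state 2) + 0.2·1 + 0.4·h(state 1) + 0.3·0
Solving: h(state 2) = 0.3721, h(state 1) = 0.3953.
Starting from state 2, the probability is 0.3721.

0.3721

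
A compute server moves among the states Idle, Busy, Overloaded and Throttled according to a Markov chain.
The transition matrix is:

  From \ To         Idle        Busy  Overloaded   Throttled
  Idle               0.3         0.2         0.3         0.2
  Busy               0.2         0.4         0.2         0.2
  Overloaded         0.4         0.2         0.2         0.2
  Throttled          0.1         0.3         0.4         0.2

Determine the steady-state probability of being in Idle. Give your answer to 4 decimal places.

Let the stationary distribution be π with π = πP and π_1 + π_2 + π_3 + π_4 = 1.
π_1 = 0.3·π_1 + 0.2·π_2 + 0.4·π_3 + 0.1·π_4
π_2 = 0.2·π_1 + 0.4·π_2 + 0.2·π_3 + 0.3·π_4
π_3 = 0.3·π_1 + 0.2·π_2 + 0.2·π_3 + 0.4·π_4
Solving with the normalization constraint gives π = (0.2591, 0.2750, 0.2659, 0.2000).
So the stationary probability of Idle is 0.2591.

0.2591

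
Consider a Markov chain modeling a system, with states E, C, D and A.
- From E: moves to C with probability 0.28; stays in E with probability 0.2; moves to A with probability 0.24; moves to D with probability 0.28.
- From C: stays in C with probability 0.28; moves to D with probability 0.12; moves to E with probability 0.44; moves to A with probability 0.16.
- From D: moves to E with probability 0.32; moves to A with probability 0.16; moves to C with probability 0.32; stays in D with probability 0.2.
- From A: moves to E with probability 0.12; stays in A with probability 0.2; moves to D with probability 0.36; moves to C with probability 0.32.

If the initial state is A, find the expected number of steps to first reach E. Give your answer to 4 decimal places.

Let t(s) be the expected number of steps to first reach E from state s, with t(E) = 0. Conditioning on the first step:
t(C) = 1 + 0.28·t(C) + 0.12·t(D) + 0.16·t(A)
t(D) = 1 + 0.32·t(C) + 0.2·t(D) + 0.16·t(A)
t(A) = 1 + 0.32·t(C) + 0.36·t(D) + 0.2·t(A)
Solving: t(C) = 2.7338, t(D) = 3.0903, t(A) = 3.7342.
Expected steps from A to E: 3.7342.

3.7342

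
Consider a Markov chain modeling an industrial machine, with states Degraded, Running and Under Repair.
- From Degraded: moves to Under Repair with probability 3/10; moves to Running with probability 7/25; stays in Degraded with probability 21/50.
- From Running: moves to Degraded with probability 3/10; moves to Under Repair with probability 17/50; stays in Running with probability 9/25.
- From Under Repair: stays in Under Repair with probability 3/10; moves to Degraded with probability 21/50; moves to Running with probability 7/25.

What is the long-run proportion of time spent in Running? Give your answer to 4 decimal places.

Let the stationary distribution be π with π = πP and π_1 + π_2 + π_3 = 1.
π_1 = 0.42·π_1 + 0.3·π_2 + 0.42·π_3
π_2 = 0.28·π_1 + 0.36·π_2 + 0.28·π_3
Solving with the normalization constraint gives π = (0.3835, 0.3043, 0.3122).
So the stationary probability of Running is 0.3043.

0.3043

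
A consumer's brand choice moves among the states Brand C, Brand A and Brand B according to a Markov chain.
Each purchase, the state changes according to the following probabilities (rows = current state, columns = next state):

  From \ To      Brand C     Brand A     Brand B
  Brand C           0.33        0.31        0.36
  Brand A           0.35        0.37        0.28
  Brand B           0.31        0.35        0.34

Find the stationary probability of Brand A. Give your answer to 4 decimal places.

0.3437

Let the stationary distribution be π with π = πP and π_1 + π_2 + π_3 = 1.
π_1 = 0.33·π_1 + 0.35·π_2 + 0.31·π_3
π_2 = 0.31·π_1 + 0.37·π_2 + 0.35·π_3
Solving with the normalization constraint gives π = (0.3304, 0.3437, 0.3260).
So the stationary probability of Brand A is 0.3437.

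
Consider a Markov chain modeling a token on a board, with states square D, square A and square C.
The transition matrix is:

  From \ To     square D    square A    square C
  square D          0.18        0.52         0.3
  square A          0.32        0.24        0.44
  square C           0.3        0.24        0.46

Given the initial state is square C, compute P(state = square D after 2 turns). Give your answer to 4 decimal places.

0.2688

Sum over the intermediate state after 1 turn:
P = P(square C→square D)·P(square D→square D) + P(square C→square A)·P(square A→square D) + P(square C→square C)·P(square C→square D)
  = 0.3×0.18 + 0.24×0.32 + 0.46×0.3
  = 0.0540 + 0.0768 + 0.1380 = 0.2688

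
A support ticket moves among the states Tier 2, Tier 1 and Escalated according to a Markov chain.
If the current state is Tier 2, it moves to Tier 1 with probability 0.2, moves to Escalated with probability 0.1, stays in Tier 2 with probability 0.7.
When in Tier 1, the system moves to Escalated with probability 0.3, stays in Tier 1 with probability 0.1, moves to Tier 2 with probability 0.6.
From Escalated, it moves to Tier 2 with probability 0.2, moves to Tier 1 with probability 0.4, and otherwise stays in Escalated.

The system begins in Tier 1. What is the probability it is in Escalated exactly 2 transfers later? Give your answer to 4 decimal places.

0.2100

Sum over the intermediate state after 1 transfer:
P = P(Tier 1→Tier 2)·P(Tier 2→Escalated) + P(Tier 1→Tier 1)·P(Tier 1→Escalated) + P(Tier 1→Escalated)·P(Escalated→Escalated)
  = 0.6×0.1 + 0.1×0.3 + 0.3×0.4
  = 0.0600 + 0.0300 + 0.1200 = 0.2100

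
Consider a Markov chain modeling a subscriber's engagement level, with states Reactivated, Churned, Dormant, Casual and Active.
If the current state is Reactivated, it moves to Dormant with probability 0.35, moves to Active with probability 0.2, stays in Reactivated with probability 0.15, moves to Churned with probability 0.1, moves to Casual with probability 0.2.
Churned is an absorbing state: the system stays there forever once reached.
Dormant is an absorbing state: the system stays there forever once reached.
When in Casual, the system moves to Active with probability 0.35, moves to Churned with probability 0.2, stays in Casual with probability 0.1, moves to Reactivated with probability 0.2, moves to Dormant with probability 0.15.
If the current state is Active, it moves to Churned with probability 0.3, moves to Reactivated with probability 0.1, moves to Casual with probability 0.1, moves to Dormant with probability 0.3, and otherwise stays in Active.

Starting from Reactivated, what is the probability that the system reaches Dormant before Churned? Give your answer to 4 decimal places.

Let h(s) be the probability of absorption at Dormant starting from transient state s. Then h(Dormant) = 1 and h(Churned) = 0. By first-step analysis:
h(Reactivated) = 0.15·h(Reactivated) + 0.1·0 + 0.35·1 + 0.2·h(Casual) + 0.2·h(Active)
h(Casual) = 0.2·h(Reactivated) + 0.2·0 + 0.15·1 + 0.1·h(Casual) + 0.35·h(Active)
h(Active) = 0.1·h(Reactivated) + 0.3·0 + 0.3·1 + 0.1·h(Casual) + 0.2·h(Active)
Solving: h(Reactivated) = 0.6556, h(Casual) = 0.5151, h(Active) = 0.5213.
Starting from Reactivated, the probability is 0.6556.

0.6556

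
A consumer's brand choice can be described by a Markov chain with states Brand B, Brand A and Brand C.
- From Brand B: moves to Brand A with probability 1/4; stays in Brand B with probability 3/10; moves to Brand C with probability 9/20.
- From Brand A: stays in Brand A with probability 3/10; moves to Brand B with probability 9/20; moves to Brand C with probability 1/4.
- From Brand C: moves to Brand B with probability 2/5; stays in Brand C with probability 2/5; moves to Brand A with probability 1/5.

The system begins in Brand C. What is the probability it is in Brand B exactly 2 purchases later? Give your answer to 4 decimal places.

Sum over the intermediate state after 1 purchase:
P = P(Brand C→Brand B)·P(Brand B→Brand B) + P(Brand C→Brand A)·P(Brand A→Brand B) + P(Brand C→Brand C)·P(Brand C→Brand B)
  = 0.4×0.3 + 0.2×0.45 + 0.4×0.4
  = 0.1200 + 0.0900 + 0.1600 = 0.3700

0.3700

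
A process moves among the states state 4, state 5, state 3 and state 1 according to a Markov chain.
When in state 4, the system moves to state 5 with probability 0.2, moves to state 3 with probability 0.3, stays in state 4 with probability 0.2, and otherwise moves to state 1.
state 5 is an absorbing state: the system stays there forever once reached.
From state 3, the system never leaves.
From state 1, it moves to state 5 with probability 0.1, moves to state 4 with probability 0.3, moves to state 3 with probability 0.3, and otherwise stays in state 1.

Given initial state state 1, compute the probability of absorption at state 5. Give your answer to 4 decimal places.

0.2979

Let h(s) be the probability of absorption at state 5 starting from transient state s. Then h(state 5) = 1 and h(state 3) = 0. By first-step analysis:
h(state 4) = 0.2·h(state 4) + 0.2·1 + 0.3·0 + 0.3·h(state 1)
h(state 1) = 0.3·h(state 4) + 0.1·1 + 0.3·0 + 0.3·h(state 1)
Solving: h(state 4) = 0.3617, h(state 1) = 0.2979.
Starting from state 1, the probability is 0.2979.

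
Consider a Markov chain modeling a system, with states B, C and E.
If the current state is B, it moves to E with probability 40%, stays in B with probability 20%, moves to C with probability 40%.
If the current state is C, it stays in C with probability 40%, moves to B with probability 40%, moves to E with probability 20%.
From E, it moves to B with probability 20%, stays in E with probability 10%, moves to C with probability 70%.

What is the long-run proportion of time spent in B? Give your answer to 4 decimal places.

0.2941

Let the stationary distribution be π with π = πP and π_1 + π_2 + π_3 = 1.
π_1 = 0.2·π_1 + 0.4·π_2 + 0.2·π_3
π_2 = 0.4·π_1 + 0.4·π_2 + 0.7·π_3
Solving with the normalization constraint gives π = (0.2941, 0.4706, 0.2353).
So the stationary probability of B is 0.2941.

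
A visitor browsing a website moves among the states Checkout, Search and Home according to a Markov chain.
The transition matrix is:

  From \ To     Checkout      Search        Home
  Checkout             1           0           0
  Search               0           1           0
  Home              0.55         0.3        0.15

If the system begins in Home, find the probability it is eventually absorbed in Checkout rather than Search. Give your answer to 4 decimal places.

0.6471

Let h(s) be the probability of absorption at Checkout starting from transient state s. Then h(Checkout) = 1 and h(Search) = 0. By first-step analysis:
h(Home) = 0.55·1 + 0.3·0 + 0.15·h(Home)
Solving: h(Home) = 0.6471.
Starting from Home, the probability is 0.6471.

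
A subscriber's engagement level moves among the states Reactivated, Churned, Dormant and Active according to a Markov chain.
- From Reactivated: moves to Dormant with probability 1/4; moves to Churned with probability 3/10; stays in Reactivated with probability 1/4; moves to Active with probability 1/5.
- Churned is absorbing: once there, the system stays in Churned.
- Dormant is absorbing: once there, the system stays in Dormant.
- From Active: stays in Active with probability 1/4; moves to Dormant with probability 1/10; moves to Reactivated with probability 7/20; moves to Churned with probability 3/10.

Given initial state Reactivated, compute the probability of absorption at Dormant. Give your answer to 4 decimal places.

Let h(s) be the probability of absorption at Dormant starting from transient state s. Then h(Dormant) = 1 and h(Churned) = 0. By first-step analysis:
h(Reactivated) = 0.25·h(Reactivated) + 0.3·0 + 0.25·1 + 0.2·h(Active)
h(Active) = 0.35·h(Reactivated) + 0.3·0 + 0.1·1 + 0.25·h(Active)
Solving: h(Reactivated) = 0.4213, h(Active) = 0.3299.
Starting from Reactivated, the probability is 0.4213.

0.4213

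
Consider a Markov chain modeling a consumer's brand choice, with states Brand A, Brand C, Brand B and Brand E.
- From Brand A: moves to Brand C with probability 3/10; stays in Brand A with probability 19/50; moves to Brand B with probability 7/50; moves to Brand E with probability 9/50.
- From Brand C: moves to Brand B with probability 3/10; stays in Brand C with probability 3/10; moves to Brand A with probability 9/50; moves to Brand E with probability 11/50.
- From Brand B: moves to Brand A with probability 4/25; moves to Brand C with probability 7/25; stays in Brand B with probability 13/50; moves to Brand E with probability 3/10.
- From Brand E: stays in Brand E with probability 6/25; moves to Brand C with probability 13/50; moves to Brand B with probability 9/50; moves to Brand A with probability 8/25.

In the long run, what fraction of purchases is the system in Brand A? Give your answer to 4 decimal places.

Let the stationary distribution be π with π = πP and π_1 + π_2 + π_3 + π_4 = 1.
π_1 = 0.38·π_1 + 0.18·π_2 + 0.16·π_3 + 0.32·π_4
π_2 = 0.3·π_1 + 0.3·π_2 + 0.28·π_3 + 0.26·π_4
π_3 = 0.14·π_1 + 0.3·π_2 + 0.26·π_3 + 0.18·π_4
Solving with the normalization constraint gives π = (0.2601, 0.2863, 0.2217, 0.2320).
So the stationary probability of Brand A is 0.2601.

0.2601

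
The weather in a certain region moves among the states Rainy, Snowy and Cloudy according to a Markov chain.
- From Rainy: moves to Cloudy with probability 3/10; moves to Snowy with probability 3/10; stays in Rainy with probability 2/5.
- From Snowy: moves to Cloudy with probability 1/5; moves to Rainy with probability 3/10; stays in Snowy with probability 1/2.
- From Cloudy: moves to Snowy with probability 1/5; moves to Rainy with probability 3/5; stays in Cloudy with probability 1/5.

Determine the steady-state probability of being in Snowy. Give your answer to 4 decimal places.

0.3448

Let the stationary distribution be π with π = πP and π_1 + π_2 + π_3 = 1.
π_1 = 0.4·π_1 + 0.3·π_2 + 0.6·π_3
π_2 = 0.3·π_1 + 0.5·π_2 + 0.2·π_3
Solving with the normalization constraint gives π = (0.4138, 0.3448, 0.2414).
So the stationary probability of Snowy is 0.3448.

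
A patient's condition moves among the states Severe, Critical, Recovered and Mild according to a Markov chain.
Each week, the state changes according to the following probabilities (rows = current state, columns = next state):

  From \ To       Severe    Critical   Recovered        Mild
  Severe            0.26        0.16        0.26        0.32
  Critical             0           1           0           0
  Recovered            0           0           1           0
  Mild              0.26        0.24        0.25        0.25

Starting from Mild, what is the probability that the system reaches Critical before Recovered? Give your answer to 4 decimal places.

0.4646

Let h(s) be the probability of absorption at Critical starting from transient state s. Then h(Critical) = 1 and h(Recovered) = 0. By first-step analysis:
h(Severe) = 0.26·h(Severe) + 0.16·1 + 0.26·0 + 0.32·h(Mild)
h(Mild) = 0.26·h(Severe) + 0.24·1 + 0.25·0 + 0.25·h(Mild)
Solving: h(Severe) = 0.4171, h(Mild) = 0.4646.
Starting from Mild, the probability is 0.4646.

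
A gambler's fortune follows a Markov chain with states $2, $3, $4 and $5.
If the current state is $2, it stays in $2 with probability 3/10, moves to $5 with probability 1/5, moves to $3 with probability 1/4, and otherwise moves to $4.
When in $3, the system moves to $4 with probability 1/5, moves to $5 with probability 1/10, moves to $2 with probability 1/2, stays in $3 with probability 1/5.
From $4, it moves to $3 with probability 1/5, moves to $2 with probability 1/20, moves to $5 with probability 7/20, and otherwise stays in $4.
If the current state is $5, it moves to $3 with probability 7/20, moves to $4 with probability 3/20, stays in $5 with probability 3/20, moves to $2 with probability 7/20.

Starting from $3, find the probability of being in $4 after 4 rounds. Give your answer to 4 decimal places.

Propagate the distribution vector 4 rounds from $3.
After 0 rounds: (0.0000, 1.0000, 0.0000, 0.0000)
After 1 round: (0.5000, 0.2000, 0.2000, 0.1000)
After 2 rounds: (0.2950, 0.2400, 0.2600, 0.2050)
After 3 rounds: (0.2933, 0.2455, 0.2565, 0.2048)
After 4 rounds: (0.2952, 0.2454, 0.2557, 0.2037)
P(in $4 after 4 rounds) = 0.2557

0.2557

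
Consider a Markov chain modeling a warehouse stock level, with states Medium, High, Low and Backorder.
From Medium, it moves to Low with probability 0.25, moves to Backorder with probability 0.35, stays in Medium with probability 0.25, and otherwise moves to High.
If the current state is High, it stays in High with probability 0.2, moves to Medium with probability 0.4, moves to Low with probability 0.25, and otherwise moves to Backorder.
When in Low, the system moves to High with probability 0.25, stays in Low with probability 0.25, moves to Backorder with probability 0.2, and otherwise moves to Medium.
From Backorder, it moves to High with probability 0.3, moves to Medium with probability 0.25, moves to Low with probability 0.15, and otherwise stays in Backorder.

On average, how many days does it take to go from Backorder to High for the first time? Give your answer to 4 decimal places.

Let t(s) be the expected number of days to first reach High from state s, with t(High) = 0. Conditioning on the first day:
t(Medium) = 1 + 0.25·t(Medium) + 0.25·t(Low) + 0.35·t(Backorder)
t(Low) = 1 + 0.3·t(Medium) + 0.25·t(Low) + 0.2·t(Backorder)
t(Backorder) = 1 + 0.25·t(Medium) + 0.15·t(Low) + 0.3·t(Backorder)
Solving: t(Medium) = 4.6026, t(Low) = 4.2357, t(Backorder) = 3.9800.
Expected days from Backorder to High: 3.9800.

3.9800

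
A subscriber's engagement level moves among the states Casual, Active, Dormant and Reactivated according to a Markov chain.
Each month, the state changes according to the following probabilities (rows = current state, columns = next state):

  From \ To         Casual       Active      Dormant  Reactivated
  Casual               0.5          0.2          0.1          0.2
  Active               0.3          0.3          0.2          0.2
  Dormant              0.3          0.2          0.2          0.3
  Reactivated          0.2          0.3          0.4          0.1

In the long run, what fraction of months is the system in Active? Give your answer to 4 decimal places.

Let the stationary distribution be π with π = πP and π_1 + π_2 + π_3 + π_4 = 1.
π_1 = 0.5·π_1 + 0.3·π_2 + 0.3·π_3 + 0.2·π_4
π_2 = 0.2·π_1 + 0.3·π_2 + 0.2·π_3 + 0.3·π_4
π_3 = 0.1·π_1 + 0.2·π_2 + 0.2·π_3 + 0.4·π_4
Solving with the normalization constraint gives π = (0.3499, 0.2445, 0.2051, 0.2005).
So the stationary probability of Active is 0.2445.

0.2445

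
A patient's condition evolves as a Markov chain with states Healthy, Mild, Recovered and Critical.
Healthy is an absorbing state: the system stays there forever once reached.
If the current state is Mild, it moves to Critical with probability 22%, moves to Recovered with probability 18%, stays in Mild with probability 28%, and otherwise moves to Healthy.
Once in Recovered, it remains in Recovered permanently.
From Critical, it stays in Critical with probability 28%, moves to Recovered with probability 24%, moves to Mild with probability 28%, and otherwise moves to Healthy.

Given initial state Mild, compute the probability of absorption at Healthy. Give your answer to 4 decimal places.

0.6007

Let h(s) be the probability of absorption at Healthy starting from transient state s. Then h(Healthy) = 1 and h(Recovered) = 0. By first-step analysis:
h(Mild) = 0.32·1 + 0.28·h(Mild) + 0.18·0 + 0.22·h(Critical)
h(Critical) = 0.2·1 + 0.28·h(Mild) + 0.24·0 + 0.28·h(Critical)
Solving: h(Mild) = 0.6007, h(Critical) = 0.5114.
Starting from Mild, the probability is 0.6007.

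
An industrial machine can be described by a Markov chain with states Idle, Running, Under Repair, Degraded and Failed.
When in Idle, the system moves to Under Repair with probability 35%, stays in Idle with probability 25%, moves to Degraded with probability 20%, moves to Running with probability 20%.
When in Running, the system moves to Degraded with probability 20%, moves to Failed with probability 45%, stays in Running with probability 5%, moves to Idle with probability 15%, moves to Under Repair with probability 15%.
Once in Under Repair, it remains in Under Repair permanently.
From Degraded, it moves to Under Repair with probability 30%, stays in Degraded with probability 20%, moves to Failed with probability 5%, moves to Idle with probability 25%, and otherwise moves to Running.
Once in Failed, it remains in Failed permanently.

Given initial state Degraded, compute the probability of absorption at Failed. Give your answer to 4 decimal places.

Let h(s) be the probability of absorption at Failed starting from transient state s. Then h(Failed) = 1 and h(Under Repair) = 0. By first-step analysis:
h(Idle) = 0.25·h(Idle) + 0.2·h(Running) + 0.35·0 + 0.2·h(Degraded)
h(Running) = 0.15·h(Idle) + 0.05·h(Running) + 0.15·0 + 0.2·h(Degraded) + 0.45·1
h(Degraded) = 0.25·h(Idle) + 0.2·h(Running) + 0.3·0 + 0.2·h(Degraded) + 0.05·1
Solving: h(Idle) = 0.2243, h(Running) = 0.5669, h(Degraded) = 0.2743.
Starting from Degraded, the probability is 0.2743.

0.2743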